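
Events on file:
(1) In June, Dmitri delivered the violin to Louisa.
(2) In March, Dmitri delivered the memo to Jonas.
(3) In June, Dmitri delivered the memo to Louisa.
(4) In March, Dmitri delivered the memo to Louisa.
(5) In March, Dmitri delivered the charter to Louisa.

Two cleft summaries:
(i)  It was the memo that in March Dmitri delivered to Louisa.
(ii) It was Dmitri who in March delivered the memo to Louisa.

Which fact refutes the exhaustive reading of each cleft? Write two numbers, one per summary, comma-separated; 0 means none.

(i): focus "the memo". Looking for Dmitri as agent and Louisa as recipient and in March as setting with some other thing — fact (5) has the charter there. Refuted.
(ii): focus "Dmitri". No fact shares the memo as thing and Louisa as recipient and in March as setting with a different agent. 0.

5, 0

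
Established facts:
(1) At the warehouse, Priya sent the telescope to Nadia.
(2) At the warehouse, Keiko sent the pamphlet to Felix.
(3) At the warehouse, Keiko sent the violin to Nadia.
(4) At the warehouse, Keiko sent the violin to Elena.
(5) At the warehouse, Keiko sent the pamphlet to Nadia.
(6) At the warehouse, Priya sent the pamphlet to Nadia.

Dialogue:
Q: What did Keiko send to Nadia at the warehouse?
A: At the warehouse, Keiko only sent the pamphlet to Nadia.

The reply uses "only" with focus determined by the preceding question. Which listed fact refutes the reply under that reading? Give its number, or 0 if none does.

The question "What did ...?" targets the thing, so in the reply the focus falls on "the pamphlet".
"Only" then excludes alternative things while the background — Keiko as agent and Nadia as recipient and at the warehouse as setting — is held fixed.
Fact (3) keeps Keiko as agent and Nadia as recipient and at the warehouse as setting but has thing = the violin; that refutes the reply.
(Fact (2) would refute a reading with focus on the recipient — but that is not what the question asks.)

3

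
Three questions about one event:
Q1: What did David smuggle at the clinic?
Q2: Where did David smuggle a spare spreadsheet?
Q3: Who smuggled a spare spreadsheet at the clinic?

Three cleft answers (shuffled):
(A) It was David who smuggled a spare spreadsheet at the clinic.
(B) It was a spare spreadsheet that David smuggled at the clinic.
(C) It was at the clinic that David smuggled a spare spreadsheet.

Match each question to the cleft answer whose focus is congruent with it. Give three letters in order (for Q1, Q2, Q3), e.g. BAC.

Q1 asks about the direct object; cleft (B) focuses "a spare spreadsheet", which is the direct object — so Q1 → B.
Q2 asks about the location; cleft (C) focuses "at the clinic", which is the location — so Q2 → C.
Q3 asks about the subject (agent); cleft (A) focuses "David", which is the subject (agent) — so Q3 → A.
Mapping: Q1→B, Q2→C, Q3→A.

BCA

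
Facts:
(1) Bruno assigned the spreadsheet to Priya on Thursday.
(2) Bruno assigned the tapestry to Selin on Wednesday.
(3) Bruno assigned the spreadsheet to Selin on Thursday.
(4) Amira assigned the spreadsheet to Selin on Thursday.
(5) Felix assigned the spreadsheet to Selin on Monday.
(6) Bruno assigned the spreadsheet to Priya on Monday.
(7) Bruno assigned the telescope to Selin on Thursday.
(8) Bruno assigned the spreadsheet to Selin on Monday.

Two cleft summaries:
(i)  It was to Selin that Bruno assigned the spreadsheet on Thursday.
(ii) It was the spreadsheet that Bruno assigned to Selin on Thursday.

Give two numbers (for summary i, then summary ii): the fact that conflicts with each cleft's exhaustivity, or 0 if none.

1, 7

Summary (i) focuses "Selin" (the recipient); background agent = Bruno, thing = the spreadsheet, setting = on Thursday. Fact (1) matches that background with recipient = Priya — refutes (i).
Summary (ii) focuses "the spreadsheet" (the thing); background agent = Bruno, recipient = Selin, setting = on Thursday. Fact (7) matches that background with thing = the telescope — refutes (ii).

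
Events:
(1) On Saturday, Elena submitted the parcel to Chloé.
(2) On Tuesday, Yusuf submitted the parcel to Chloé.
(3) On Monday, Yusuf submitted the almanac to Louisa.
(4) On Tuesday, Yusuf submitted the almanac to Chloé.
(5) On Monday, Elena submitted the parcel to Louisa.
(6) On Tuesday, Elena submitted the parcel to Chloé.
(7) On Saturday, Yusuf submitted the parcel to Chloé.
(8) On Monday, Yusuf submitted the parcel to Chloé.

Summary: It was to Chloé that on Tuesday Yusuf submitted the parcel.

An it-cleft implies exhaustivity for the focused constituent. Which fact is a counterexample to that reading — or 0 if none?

Focus of the cleft: "Chloé" (the recipient). Presupposed background: same agent, thing, setting (Yusuf / the parcel / on Tuesday).
Exhaustivity: Chloé is the only recipient satisfying that background.
No listed fact matches the background with a different recipient. Exhaustivity holds.

0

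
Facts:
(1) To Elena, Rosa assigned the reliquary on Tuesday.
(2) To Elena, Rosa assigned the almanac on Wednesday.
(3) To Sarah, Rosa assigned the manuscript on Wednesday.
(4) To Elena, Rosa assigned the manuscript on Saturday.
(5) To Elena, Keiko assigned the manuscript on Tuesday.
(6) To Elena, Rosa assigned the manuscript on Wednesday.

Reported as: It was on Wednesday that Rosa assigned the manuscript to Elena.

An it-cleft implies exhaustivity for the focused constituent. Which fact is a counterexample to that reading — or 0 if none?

The cleft puts "on Wednesday" in focus and presupposes the open proposition with Rosa as agent and the manuscript as thing and Elena as recipient.
Exhaustivity: on Wednesday is the only setting satisfying that background.
But fact (4) also has Rosa as agent and the manuscript as thing and Elena as recipient, with setting = on Saturday — so the exhaustive reading fails.

4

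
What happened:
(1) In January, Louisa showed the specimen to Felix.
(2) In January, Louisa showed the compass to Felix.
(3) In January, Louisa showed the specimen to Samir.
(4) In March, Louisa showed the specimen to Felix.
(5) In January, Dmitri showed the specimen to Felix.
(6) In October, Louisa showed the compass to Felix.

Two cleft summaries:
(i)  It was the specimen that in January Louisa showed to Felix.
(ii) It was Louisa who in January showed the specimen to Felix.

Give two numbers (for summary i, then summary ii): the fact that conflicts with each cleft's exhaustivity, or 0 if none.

2, 5

(i): focus "the specimen". Looking for Louisa as agent and Felix as recipient and in January as setting with some other thing — fact (2) has the compass there. Refuted.
(ii): focus "Louisa". Looking for the specimen as thing and Felix as recipient and in January as setting with some other agent — fact (5) has Dmitri there. Refuted.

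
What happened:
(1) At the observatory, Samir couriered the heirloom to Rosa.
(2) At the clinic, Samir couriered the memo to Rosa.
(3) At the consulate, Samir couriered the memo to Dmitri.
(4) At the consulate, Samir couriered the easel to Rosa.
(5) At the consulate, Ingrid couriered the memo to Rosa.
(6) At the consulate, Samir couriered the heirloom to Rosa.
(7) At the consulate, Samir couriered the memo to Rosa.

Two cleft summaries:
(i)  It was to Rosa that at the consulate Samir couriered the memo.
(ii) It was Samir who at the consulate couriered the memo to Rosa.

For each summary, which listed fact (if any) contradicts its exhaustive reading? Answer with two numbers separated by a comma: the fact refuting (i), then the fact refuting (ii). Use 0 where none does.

(i): focus "Rosa". Looking for same agent, thing, setting (Samir / the memo / at the consulate) with some other recipient — fact (3) has Dmitri there. Refuted.
(ii): focus "Samir". Looking for same thing, recipient, setting (the memo / Rosa / at the consulate) with some other agent — fact (5) has Ingrid there. Refuted.

3, 5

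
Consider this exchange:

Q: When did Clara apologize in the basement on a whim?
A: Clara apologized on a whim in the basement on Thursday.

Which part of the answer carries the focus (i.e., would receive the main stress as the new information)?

The wh-word "when" asks about the time.
In the answer, "Clara", "in the basement" and "on a whim" are given — repeated from the question.
The constituent filling the time gap is "on Thursday"; that is the focus and would carry nuclear stress.

on Thursday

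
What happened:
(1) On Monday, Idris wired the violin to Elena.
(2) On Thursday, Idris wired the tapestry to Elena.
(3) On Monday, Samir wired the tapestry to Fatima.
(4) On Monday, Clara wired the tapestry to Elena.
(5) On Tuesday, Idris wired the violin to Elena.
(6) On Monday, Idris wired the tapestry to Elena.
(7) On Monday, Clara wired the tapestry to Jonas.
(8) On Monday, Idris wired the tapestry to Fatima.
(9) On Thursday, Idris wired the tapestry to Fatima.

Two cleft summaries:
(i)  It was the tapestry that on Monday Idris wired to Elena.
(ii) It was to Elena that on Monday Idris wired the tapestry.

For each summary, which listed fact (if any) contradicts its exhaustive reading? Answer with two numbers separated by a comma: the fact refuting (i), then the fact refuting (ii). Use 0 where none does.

1, 8

(i): focus "the tapestry". Looking for same agent, recipient, setting (Idris / Elena / on Monday) with some other thing — fact (1) has the violin there. Refuted.
(ii): focus "Elena". Looking for same agent, thing, setting (Idris / the tapestry / on Monday) with some other recipient — fact (8) has Fatima there. Refuted.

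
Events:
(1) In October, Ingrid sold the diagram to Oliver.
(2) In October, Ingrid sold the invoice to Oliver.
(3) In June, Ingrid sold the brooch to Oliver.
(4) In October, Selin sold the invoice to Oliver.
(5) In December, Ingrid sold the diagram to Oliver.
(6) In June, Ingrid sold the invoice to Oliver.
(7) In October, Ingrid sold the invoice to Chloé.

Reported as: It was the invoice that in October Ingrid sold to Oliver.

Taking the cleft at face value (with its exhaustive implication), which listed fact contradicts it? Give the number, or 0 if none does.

The cleft puts "the invoice" in focus and presupposes the open proposition with Ingrid as agent and Oliver as recipient and in October as setting.
The exhaustive reading says no other thing fits that background.
Fact (1) shares the background but with thing = the diagram; exhaustivity is violated.

1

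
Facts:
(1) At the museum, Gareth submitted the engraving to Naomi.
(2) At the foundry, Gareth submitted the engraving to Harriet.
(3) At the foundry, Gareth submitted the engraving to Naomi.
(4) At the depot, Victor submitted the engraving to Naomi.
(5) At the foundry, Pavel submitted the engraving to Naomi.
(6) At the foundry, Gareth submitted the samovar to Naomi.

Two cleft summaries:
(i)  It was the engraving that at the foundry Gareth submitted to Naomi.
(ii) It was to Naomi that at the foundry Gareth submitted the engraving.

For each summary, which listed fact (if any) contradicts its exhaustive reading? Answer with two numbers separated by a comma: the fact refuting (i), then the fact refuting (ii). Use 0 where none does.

6, 2

Summary (i) focuses "the engraving" (the thing); background Gareth as agent and Naomi as recipient and at the foundry as setting. Fact (6) matches that background with thing = the samovar — refutes (i).
Summary (ii) focuses "Naomi" (the recipient); background Gareth as agent and the engraving as thing and at the foundry as setting. Fact (2) matches that background with recipient = Harriet — refutes (ii).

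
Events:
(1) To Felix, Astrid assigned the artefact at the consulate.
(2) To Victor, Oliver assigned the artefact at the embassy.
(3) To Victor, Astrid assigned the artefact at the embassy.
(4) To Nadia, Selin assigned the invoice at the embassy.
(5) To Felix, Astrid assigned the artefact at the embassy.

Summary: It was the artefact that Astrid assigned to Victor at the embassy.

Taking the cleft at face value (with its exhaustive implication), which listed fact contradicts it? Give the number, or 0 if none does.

0

The cleft puts "the artefact" in focus and presupposes the open proposition with Astrid as agent and Victor as recipient and at the embassy as setting.
The exhaustive reading says no other thing fits that background.
No listed fact matches the background with a different thing. Exhaustivity holds.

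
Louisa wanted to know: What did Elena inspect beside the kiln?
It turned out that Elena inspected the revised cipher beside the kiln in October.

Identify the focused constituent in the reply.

The wh-word "what" asks about the direct object.
In the answer, "Elena" and "beside the kiln" are given — repeated from the question.
"in October" is also new, but it specifies the time, which is not what the question asks about — so it is not the focus.
The constituent filling the direct object gap is "the revised cipher"; that is the focus.

the revised cipher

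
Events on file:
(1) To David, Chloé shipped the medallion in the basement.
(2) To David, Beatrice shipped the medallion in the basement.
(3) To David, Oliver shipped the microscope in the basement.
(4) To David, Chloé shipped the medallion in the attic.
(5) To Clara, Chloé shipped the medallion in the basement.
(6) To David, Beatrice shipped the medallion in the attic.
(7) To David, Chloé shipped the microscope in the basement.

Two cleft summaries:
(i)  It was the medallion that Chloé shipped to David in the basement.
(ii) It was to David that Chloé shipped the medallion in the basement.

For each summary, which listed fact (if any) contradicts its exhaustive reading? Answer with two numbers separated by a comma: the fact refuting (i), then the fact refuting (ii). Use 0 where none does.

Summary (i) focuses "the medallion" (the thing); background same agent, recipient, setting (Chloé / David / in the basement). Fact (7) matches that background with thing = the microscope — refutes (i).
Summary (ii) focuses "David" (the recipient); background same agent, thing, setting (Chloé / the medallion / in the basement). Fact (5) matches that background with recipient = Clara — refutes (ii).

7, 5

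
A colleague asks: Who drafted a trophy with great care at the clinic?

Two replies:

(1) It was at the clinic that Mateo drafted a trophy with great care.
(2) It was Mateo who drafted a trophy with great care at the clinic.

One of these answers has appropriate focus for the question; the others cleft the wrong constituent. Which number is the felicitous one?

2

The question word "who" targets the subject (agent).
Option (1) clefts "at the clinic" — the location, not what was asked.
Option (2) clefts "Mateo" — that matches what the question asks about.
So the congruent reply is (2).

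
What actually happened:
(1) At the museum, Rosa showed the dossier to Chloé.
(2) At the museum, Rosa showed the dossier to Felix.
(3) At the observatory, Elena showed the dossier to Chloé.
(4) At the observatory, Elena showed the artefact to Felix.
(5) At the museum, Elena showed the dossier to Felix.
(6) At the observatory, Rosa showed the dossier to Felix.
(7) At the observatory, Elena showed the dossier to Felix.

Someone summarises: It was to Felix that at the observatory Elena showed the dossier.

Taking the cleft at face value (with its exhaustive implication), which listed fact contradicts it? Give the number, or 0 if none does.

3

Focus of the cleft: "Felix" (the recipient). Presupposed background: Elena as agent and the dossier as thing and at the observatory as setting.
The exhaustive reading says no other recipient fits that background.
Fact (3) shares the background but with recipient = Chloé; exhaustivity is violated.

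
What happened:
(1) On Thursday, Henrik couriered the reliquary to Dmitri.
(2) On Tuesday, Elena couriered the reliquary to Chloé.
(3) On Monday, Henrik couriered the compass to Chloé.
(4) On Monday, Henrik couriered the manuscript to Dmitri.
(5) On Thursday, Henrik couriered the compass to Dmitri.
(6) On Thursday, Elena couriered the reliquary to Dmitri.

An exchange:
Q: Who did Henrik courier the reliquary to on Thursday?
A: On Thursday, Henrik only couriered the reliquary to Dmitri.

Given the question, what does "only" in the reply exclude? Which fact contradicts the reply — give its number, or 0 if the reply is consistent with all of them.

Answering "Who did ... to ...?" puts focus on the recipient — here, "Dmitri".
"Only" then excludes alternative recipients while the background — same agent, thing, setting (Henrik / the reliquary / on Thursday) — is held fixed.
No fact keeps same agent, thing, setting (Henrik / the reliquary / on Thursday) while changing the recipient; every other fact differs on something backgrounded. The reply stands.
(Fact (5) would refute a reading with focus on the thing — but that is not what the question asks.)

0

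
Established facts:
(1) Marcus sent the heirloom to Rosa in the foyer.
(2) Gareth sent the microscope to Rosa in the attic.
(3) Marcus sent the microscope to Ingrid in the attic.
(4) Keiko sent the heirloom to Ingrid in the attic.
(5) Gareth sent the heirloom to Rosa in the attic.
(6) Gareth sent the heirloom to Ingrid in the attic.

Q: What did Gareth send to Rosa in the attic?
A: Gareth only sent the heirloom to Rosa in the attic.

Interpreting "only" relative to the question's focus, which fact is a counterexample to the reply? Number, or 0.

The question "What did ...?" targets the thing, so in the reply the focus falls on "the heirloom".
"Only" then excludes alternative things while the background — Gareth as agent and Rosa as recipient and in the attic as setting — is held fixed.
Fact (2) shares the background with a different thing (the microscope) — counterexample.
(Fact (6) would refute a reading with focus on the recipient — but that is not what the question asks.)

2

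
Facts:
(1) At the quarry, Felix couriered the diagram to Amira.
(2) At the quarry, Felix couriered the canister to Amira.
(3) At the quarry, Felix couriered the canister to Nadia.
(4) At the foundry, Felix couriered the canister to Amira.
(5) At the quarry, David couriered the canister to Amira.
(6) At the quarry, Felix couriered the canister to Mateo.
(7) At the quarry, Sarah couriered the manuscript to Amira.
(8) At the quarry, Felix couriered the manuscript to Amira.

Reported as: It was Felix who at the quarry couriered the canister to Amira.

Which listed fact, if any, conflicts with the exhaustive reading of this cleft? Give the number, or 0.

The cleft puts "Felix" in focus and presupposes the open proposition with the canister as thing and Amira as recipient and at the quarry as setting.
Exhaustivity: Felix is the only agent satisfying that background.
But fact (5) also has the canister as thing and Amira as recipient and at the quarry as setting, with agent = David — so the exhaustive reading fails.

5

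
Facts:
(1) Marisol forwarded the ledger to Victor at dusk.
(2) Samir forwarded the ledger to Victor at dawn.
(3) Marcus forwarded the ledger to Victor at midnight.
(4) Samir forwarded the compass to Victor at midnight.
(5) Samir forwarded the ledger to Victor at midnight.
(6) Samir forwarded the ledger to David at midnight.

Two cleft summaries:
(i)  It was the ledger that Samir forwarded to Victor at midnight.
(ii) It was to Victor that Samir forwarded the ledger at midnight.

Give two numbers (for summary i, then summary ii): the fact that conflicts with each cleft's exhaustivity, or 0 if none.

4, 6

(i): focus "the ledger". Looking for same agent, recipient, setting (Samir / Victor / at midnight) with some other thing — fact (4) has the compass there. Refuted.
(ii): focus "Victor". Looking for same agent, thing, setting (Samir / the ledger / at midnight) with some other recipient — fact (6) has David there. Refuted.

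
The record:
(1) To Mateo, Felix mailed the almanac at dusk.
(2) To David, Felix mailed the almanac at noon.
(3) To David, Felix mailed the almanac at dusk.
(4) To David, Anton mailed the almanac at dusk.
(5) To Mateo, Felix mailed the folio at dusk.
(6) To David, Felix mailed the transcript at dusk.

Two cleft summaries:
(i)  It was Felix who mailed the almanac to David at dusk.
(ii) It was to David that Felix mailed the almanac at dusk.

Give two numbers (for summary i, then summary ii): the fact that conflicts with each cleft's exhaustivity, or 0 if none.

Summary (i) focuses "Felix" (the agent); background the almanac as thing and David as recipient and at dusk as setting. Fact (4) matches that background with agent = Anton — refutes (i).
Summary (ii) focuses "David" (the recipient); background Felix as agent and the almanac as thing and at dusk as setting. Fact (1) matches that background with recipient = Mateo — refutes (ii).

4, 1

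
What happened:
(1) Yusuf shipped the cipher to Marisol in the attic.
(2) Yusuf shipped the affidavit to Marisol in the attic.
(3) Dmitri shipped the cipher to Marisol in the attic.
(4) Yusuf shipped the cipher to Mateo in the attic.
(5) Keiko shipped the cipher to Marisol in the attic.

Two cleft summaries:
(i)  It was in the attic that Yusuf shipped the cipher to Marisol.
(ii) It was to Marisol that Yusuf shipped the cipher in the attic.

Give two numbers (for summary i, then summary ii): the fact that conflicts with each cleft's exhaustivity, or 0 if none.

0, 4

Summary (i) focuses "in the attic" (the setting); background agent = Yusuf, thing = the cipher, recipient = Marisol. No fact matches that background with a different setting, so 0.
Summary (ii) focuses "Marisol" (the recipient); background agent = Yusuf, thing = the cipher, setting = in the attic. Fact (4) matches that background with recipient = Mateo — refutes (ii).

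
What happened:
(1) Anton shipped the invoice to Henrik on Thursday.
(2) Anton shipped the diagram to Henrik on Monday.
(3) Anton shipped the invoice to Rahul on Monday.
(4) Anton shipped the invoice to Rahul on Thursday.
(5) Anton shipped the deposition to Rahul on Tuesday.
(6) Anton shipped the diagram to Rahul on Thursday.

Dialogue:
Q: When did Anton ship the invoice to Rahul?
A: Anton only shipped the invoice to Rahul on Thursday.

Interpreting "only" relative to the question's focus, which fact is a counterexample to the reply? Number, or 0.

Answering "When did ...?" puts focus on the setting — here, "on Thursday".
"Only" then excludes alternative settings while the background — agent = Anton, thing = the invoice, recipient = Rahul — is held fixed.
Fact (3) shares the background with a different setting (on Monday) — counterexample.
(Fact (1) would refute a reading with focus on the recipient — but that is not what the question asks.)

3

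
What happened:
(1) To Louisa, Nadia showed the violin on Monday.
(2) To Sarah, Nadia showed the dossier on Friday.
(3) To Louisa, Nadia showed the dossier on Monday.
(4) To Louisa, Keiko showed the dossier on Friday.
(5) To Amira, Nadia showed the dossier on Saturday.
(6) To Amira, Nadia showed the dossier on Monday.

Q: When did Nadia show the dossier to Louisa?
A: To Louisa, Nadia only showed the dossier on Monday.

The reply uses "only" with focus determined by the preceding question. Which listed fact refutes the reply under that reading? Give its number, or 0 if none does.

0

Answering "When did ...?" puts focus on the setting — here, "on Monday".
So "only" ranges over settings; the rest (same agent, thing, recipient (Nadia / the dossier / Louisa)) is presupposed.
No fact keeps same agent, thing, recipient (Nadia / the dossier / Louisa) while changing the setting; every other fact differs on something backgrounded. The reply stands.
(Fact (6) would refute a reading with focus on the recipient — but that is not what the question asks.)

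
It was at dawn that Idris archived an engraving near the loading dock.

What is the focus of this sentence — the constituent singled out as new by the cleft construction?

In an it-cleft "It was X that/who ...", the clefted constituent X is the focus; the that/who-clause expresses the presupposed open proposition.
Here the focus is "at dawn". The backgrounded (presupposed) material includes "Idris", "an engraving" and "near the loading dock".

at dawn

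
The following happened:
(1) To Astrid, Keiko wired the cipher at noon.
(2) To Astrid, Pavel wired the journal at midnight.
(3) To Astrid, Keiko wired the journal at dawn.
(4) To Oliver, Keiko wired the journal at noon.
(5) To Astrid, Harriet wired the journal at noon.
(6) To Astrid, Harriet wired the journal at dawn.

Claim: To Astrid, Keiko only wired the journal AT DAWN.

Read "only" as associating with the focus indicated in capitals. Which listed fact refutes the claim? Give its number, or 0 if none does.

Focus (in capitals) is "at dawn" — the setting. "Only" excludes alternative settings while holding fixed agent = Keiko, thing = the journal, recipient = Astrid.
No fact matches agent = Keiko, thing = the journal, recipient = Astrid with a different setting — every other fact differs on at least one backgrounded slot. So no fact refutes it.

0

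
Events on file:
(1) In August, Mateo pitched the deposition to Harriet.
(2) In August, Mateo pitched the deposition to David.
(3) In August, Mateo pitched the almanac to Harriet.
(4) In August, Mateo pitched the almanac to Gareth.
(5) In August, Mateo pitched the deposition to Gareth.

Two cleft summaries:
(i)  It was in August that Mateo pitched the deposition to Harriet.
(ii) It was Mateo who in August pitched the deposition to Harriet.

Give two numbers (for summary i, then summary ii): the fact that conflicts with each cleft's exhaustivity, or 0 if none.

(i): focus "in August". No fact shares Mateo as agent and the deposition as thing and Harriet as recipient with a different setting. 0.
(ii): focus "Mateo". No fact shares the deposition as thing and Harriet as recipient and in August as setting with a different agent. 0.

0, 0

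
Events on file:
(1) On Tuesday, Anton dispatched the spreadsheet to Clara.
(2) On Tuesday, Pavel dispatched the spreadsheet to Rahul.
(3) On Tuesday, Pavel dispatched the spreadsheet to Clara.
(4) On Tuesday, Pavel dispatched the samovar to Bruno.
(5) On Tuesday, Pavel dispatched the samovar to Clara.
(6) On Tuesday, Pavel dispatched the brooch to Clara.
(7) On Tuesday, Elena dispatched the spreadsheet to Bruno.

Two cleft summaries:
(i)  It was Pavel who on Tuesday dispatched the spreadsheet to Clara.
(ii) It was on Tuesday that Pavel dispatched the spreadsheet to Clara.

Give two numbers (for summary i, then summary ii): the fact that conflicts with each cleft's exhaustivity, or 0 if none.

(i): focus "Pavel". Looking for the spreadsheet as thing and Clara as recipient and on Tuesday as setting with some other agent — fact (1) has Anton there. Refuted.
(ii): focus "on Tuesday". No fact shares Pavel as agent and the spreadsheet as thing and Clara as recipient with a different setting. 0.

1, 0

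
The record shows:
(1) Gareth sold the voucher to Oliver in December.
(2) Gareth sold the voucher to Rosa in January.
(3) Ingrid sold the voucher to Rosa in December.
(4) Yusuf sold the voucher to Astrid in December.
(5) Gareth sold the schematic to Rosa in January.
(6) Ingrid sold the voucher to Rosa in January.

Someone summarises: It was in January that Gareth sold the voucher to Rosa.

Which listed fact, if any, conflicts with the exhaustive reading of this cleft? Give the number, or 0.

0

Focus of the cleft: "in January" (the setting). Presupposed background: same agent, thing, recipient (Gareth / the voucher / Rosa).
Exhaustivity: in January is the only setting satisfying that background.
No listed fact matches the background with a different setting. Exhaustivity holds.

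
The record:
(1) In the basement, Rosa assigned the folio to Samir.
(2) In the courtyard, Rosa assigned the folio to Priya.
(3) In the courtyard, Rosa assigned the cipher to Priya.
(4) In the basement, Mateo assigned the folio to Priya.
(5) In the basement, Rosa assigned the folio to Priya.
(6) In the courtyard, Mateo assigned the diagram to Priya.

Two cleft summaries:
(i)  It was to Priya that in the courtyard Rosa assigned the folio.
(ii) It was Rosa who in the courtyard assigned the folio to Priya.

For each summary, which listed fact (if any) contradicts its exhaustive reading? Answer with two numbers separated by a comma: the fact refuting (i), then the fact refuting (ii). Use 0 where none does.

Summary (i) focuses "Priya" (the recipient); background agent = Rosa, thing = the folio, setting = in the courtyard. No fact matches that background with a different recipient, so 0.
Summary (ii) focuses "Rosa" (the agent); background thing = the folio, recipient = Priya, setting = in the courtyard. No fact matches that background with a different agent, so 0.

0, 0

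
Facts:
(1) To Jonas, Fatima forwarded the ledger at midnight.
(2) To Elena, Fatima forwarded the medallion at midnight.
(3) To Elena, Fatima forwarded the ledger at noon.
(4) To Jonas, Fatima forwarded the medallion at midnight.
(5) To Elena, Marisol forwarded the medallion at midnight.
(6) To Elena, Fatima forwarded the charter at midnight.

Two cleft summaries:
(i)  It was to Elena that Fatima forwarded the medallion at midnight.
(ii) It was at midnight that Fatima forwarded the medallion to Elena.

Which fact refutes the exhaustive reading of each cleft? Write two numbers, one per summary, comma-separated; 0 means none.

4, 0

Summary (i) focuses "Elena" (the recipient); background same agent, thing, setting (Fatima / the medallion / at midnight). Fact (4) matches that background with recipient = Jonas — refutes (i).
Summary (ii) focuses "at midnight" (the setting); background same agent, thing, recipient (Fatima / the medallion / Elena). No fact matches that background with a different setting, so 0.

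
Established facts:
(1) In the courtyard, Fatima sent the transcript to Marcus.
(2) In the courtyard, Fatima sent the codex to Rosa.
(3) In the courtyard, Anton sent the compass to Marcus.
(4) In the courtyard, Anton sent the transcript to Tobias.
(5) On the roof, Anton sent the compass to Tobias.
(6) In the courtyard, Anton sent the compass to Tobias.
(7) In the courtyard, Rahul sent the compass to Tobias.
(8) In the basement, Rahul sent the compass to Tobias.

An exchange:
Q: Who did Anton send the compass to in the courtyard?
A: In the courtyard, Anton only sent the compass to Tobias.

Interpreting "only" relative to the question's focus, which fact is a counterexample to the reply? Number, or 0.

3

Answering "Who did ... to ...?" puts focus on the recipient — here, "Tobias".
"Only" then excludes alternative recipients while the background — agent = Anton, thing = the compass, setting = in the courtyard — is held fixed.
Fact (3) keeps agent = Anton, thing = the compass, setting = in the courtyard but has recipient = Marcus; that refutes the reply.
(Fact (5) would refute a reading with focus on the setting — but that is not what the question asks.)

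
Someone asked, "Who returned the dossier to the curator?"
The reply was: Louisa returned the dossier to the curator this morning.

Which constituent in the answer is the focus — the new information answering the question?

Louisa

The wh-word "who" asks about the subject (agent).
In the answer, "the dossier" and "to the curator" are given — repeated from the question.
"this morning" is also new, but it specifies the time, which is not what the question asks about — so it is not the focus.
The constituent filling the subject (agent) gap is "Louisa"; that is the focus.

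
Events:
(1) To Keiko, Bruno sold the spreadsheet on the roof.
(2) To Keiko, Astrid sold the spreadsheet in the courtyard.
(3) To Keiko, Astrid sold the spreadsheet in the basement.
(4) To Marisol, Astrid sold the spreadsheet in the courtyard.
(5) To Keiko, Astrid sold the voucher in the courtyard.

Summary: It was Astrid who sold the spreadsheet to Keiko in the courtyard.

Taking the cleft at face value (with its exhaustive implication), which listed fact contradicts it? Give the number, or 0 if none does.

Focus of the cleft: "Astrid" (the agent). Presupposed background: thing = the spreadsheet, recipient = Keiko, setting = in the courtyard.
Exhaustivity: Astrid is the only agent satisfying that background.
No listed fact matches the background with a different agent. Exhaustivity holds.

0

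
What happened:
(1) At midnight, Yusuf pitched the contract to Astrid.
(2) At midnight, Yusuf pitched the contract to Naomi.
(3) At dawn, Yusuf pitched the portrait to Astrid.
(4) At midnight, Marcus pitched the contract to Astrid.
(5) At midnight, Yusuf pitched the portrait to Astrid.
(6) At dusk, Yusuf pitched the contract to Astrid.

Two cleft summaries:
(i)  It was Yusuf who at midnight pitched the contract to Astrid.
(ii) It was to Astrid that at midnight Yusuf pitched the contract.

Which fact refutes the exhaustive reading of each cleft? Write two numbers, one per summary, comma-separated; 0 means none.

4, 2

Summary (i) focuses "Yusuf" (the agent); background thing = the contract, recipient = Astrid, setting = at midnight. Fact (4) matches that background with agent = Marcus — refutes (i).
Summary (ii) focuses "Astrid" (the recipient); background agent = Yusuf, thing = the contract, setting = at midnight. Fact (2) matches that background with recipient = Naomi — refutes (ii).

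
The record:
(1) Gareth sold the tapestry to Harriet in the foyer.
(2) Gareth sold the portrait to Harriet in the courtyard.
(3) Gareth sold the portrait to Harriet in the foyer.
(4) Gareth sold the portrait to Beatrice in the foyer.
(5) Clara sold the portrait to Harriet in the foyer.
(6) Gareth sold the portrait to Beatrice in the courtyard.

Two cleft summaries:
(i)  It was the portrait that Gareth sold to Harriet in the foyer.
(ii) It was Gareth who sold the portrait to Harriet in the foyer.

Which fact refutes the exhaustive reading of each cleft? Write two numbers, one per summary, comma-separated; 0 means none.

1, 5

Summary (i) focuses "the portrait" (the thing); background agent = Gareth, recipient = Harriet, setting = in the foyer. Fact (1) matches that background with thing = the tapestry — refutes (i).
Summary (ii) focuses "Gareth" (the agent); background thing = the portrait, recipient = Harriet, setting = in the foyer. Fact (5) matches that background with agent = Clara — refutes (ii).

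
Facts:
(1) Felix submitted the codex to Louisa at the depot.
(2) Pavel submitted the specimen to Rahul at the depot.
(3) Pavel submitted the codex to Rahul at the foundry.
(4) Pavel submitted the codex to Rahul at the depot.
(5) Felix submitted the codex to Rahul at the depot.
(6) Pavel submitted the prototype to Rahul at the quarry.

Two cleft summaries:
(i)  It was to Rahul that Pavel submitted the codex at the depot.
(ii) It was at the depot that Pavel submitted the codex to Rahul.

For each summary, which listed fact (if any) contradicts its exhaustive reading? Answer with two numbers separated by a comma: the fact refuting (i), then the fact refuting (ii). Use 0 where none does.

Summary (i) focuses "Rahul" (the recipient); background same agent, thing, setting (Pavel / the codex / at the depot). No fact matches that background with a different recipient, so 0.
Summary (ii) focuses "at the depot" (the setting); background same agent, thing, recipient (Pavel / the codex / Rahul). Fact (3) matches that background with setting = at the foundry — refutes (ii).

0, 3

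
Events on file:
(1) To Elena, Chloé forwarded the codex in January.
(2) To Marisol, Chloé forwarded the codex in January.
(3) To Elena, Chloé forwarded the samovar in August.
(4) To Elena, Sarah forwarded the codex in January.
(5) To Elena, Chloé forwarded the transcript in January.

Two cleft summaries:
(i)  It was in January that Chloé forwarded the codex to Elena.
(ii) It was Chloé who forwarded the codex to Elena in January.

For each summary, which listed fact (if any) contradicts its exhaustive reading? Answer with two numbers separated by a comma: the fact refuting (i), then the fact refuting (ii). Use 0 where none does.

0, 4

Summary (i) focuses "in January" (the setting); background Chloé as agent and the codex as thing and Elena as recipient. No fact matches that background with a different setting, so 0.
Summary (ii) focuses "Chloé" (the agent); background the codex as thing and Elena as recipient and in January as setting. Fact (4) matches that background with agent = Sarah — refutes (ii).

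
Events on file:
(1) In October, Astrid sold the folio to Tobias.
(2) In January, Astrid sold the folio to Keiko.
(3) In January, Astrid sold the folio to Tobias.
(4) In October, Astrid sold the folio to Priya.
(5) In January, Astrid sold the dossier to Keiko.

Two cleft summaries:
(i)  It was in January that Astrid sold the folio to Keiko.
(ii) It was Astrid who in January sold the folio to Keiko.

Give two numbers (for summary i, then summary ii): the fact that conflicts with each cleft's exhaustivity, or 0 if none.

0, 0

(i): focus "in January". No fact shares Astrid as agent and the folio as thing and Keiko as recipient with a different setting. 0.
(ii): focus "Astrid". No fact shares the folio as thing and Keiko as recipient and in January as setting with a different agent. 0.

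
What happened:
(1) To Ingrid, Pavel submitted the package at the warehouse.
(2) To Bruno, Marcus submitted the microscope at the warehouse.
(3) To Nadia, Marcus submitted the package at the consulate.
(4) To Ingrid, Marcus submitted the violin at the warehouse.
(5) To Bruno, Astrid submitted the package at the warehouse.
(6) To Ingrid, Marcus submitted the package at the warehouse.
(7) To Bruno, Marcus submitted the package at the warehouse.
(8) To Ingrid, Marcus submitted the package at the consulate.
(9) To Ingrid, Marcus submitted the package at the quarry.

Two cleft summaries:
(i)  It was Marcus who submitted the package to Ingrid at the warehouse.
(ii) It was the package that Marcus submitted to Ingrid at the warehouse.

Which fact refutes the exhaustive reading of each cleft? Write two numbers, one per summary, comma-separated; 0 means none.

1, 4

(i): focus "Marcus". Looking for thing = the package, recipient = Ingrid, setting = at the warehouse with some other agent — fact (1) has Pavel there. Refuted.
(ii): focus "the package". Looking for agent = Marcus, recipient = Ingrid, setting = at the warehouse with some other thing — fact (4) has the violin there. Refuted.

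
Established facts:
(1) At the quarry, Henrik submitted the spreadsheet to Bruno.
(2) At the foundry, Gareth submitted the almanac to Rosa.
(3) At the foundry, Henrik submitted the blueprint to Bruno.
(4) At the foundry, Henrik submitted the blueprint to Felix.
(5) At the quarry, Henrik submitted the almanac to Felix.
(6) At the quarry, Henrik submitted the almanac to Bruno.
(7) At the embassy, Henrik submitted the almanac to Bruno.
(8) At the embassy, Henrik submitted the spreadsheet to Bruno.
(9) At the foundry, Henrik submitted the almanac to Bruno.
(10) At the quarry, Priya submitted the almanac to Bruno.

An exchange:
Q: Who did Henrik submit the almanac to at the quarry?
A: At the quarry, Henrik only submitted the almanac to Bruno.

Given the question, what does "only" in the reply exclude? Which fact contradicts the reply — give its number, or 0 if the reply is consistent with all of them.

5

The question "Who did ... to ...?" targets the recipient, so in the reply the focus falls on "Bruno".
"Only" then excludes alternative recipients while the background — same agent, thing, setting (Henrik / the almanac / at the quarry) — is held fixed.
Fact (5) shares the background with a different recipient (Felix) — counterexample.
(Fact (1) would refute a reading with focus on the thing — but that is not what the question asks.)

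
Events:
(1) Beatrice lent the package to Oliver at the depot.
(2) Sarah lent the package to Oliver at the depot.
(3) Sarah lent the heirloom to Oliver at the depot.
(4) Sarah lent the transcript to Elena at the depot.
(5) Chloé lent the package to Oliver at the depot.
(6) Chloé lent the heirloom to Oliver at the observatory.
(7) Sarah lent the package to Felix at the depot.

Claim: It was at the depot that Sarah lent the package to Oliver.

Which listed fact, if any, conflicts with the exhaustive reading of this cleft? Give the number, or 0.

Focus of the cleft: "at the depot" (the setting). Presupposed background: Sarah as agent and the package as thing and Oliver as recipient.
Exhaustivity: at the depot is the only setting satisfying that background.
No listed fact matches the background with a different setting. Exhaustivity holds.

0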